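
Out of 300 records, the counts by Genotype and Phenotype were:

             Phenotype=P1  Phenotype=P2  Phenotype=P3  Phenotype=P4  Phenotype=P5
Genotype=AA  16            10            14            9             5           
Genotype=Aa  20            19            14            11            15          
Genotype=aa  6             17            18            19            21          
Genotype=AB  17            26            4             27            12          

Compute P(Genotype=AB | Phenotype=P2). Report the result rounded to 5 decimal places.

0.36111

Total with Phenotype=P2: 10 + 19 + 17 + 26 = 72.
P(Genotype=AB | Phenotype=P2) = 26/72 = 0.36111.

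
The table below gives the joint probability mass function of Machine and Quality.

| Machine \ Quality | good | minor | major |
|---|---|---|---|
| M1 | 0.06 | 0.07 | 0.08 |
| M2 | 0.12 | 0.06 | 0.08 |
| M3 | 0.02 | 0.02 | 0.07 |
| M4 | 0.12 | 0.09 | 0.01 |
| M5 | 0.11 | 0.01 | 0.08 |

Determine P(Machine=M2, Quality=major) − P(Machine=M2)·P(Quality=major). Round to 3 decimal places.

P(Machine=M2) = 0.12 + 0.06 + 0.08 = 0.26.
P(Quality=major) = 0.08 + 0.08 + 0.07 + 0.01 + 0.08 = 0.32.
P(Machine=M2, Quality=major) − P(Machine=M2)P(Quality=major) = 0.08 − 0.26×0.32 = -0.003.

-0.003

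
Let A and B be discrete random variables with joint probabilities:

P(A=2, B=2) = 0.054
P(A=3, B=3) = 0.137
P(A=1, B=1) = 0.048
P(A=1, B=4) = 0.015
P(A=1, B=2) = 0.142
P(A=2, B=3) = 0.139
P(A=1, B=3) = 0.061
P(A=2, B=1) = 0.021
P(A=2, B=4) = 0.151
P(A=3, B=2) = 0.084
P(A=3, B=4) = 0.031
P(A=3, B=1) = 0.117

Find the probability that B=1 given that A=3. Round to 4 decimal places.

P(A=3) = 0.117 + 0.084 + 0.137 + 0.031 = 0.369.
P(B=1 | A=3) = 0.117/0.369 = 0.3171.

0.3171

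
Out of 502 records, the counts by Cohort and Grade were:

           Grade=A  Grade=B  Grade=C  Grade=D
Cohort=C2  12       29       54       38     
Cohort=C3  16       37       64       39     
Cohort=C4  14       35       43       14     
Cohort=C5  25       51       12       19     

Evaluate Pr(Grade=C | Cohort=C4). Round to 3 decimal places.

Total with Cohort=C4: 14 + 35 + 43 + 14 = 106.
P(Grade=C | Cohort=C4) = 43/106 = 0.406.

0.406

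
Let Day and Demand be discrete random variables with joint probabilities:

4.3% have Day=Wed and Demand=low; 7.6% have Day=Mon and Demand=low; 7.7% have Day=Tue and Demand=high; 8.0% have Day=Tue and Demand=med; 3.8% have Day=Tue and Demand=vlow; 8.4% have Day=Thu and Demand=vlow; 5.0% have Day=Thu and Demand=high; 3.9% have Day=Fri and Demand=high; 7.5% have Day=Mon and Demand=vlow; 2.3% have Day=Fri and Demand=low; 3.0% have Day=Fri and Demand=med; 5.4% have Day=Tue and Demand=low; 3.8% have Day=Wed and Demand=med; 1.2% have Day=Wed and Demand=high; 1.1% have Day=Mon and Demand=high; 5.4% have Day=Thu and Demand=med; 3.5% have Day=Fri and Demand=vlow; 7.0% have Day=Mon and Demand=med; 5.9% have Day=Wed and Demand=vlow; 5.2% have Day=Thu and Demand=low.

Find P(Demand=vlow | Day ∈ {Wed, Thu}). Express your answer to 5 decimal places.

0.36480

P(Day=Wed) = 0.059 + 0.043 + 0.038 + 0.012 = 0.152.
P(Day=Thu) = 0.084 + 0.052 + 0.054 + 0.050 = 0.240.
P(Day ∈ {Wed, Thu}) = 0.152 + 0.240 = 0.392; P(Demand=vlow, Day ∈ {Wed, Thu}) = 0.059 + 0.084 = 0.143.
P(Demand=vlow | Day ∈ {Wed, Thu}) = 0.143/0.392 = 0.36480.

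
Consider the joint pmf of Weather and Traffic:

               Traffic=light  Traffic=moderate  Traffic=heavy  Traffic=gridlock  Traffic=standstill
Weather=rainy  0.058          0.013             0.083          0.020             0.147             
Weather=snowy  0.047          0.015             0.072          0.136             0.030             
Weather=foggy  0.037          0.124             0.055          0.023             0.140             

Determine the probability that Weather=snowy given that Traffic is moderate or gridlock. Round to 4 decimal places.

0.4562

P(Traffic=moderate) = 0.013 + 0.015 + 0.124 = 0.152.
P(Traffic=gridlock) = 0.020 + 0.136 + 0.023 = 0.179.
P(Traffic ∈ {moderate, gridlock}) = 0.152 + 0.179 = 0.331; P(Weather=snowy, Traffic ∈ {moderate, gridlock}) = 0.015 + 0.136 = 0.151.
P(Weather=snowy | Traffic ∈ {moderate, gridlock}) = 0.151/0.331 = 0.4562.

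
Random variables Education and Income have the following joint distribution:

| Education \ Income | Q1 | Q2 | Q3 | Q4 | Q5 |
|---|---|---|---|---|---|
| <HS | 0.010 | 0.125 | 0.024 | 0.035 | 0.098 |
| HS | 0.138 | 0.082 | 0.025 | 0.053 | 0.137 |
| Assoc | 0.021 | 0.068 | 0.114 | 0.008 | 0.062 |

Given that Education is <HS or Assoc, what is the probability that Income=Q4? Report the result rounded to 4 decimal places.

0.0761

P(Education=<HS) = 0.010 + 0.125 + 0.024 + 0.035 + 0.098 = 0.292.
P(Education=Assoc) = 0.021 + 0.068 + 0.114 + 0.008 + 0.062 = 0.273.
P(Education ∈ {<HS, Assoc}) = 0.292 + 0.273 = 0.565; P(Income=Q4, Education ∈ {<HS, Assoc}) = 0.035 + 0.008 = 0.043.
P(Income=Q4 | Education ∈ {<HS, Assoc}) = 0.043/0.565 = 0.0761.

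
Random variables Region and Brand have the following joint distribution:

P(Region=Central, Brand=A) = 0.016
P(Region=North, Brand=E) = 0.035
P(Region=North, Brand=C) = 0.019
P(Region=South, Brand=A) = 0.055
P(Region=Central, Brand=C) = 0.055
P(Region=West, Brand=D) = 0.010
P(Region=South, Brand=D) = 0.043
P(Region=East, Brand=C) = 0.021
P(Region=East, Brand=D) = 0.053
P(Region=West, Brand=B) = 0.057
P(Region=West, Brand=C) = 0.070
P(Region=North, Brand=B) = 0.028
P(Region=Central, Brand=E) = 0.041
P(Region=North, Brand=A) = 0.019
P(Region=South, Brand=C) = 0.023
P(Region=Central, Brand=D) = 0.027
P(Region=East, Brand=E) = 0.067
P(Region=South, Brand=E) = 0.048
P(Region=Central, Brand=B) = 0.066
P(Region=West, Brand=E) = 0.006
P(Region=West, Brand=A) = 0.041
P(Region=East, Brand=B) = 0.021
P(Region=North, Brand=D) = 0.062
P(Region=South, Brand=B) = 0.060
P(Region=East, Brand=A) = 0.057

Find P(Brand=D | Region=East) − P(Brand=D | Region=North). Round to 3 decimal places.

-0.138

P(Region=East) = 0.057 + 0.021 + 0.021 + 0.053 + 0.067 = 0.219; P(Brand=D | Region=East) = 0.053/0.219 = 0.2420.
P(Region=North) = 0.019 + 0.028 + 0.019 + 0.062 + 0.035 = 0.163; P(Brand=D | Region=North) = 0.062/0.163 = 0.3804.
Difference = -0.138.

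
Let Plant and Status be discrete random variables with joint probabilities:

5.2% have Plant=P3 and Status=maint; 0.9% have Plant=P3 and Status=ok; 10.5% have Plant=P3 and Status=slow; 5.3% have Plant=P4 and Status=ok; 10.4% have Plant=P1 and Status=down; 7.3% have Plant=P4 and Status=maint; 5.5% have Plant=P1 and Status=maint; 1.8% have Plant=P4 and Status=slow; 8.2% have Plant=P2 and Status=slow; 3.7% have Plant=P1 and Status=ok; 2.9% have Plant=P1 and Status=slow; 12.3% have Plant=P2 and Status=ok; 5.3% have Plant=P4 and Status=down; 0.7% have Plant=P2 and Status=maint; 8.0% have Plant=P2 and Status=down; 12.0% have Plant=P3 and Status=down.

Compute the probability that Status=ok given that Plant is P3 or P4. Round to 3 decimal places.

P(Plant=P3) = 0.009 + 0.105 + 0.120 + 0.052 = 0.286.
P(Plant=P4) = 0.053 + 0.018 + 0.053 + 0.073 = 0.197.
P(Plant ∈ {P3, P4}) = 0.286 + 0.197 = 0.483; P(Status=ok, Plant ∈ {P3, P4}) = 0.009 + 0.053 = 0.062.
P(Status=ok | Plant ∈ {P3, P4}) = 0.062/0.483 = 0.128.

0.128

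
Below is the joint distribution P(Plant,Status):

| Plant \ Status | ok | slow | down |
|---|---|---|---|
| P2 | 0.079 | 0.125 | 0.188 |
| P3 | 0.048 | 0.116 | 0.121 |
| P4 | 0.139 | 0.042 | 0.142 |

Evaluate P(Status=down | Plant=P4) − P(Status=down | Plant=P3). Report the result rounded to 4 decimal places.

0.0151

P(Plant=P4) = 0.139 + 0.042 + 0.142 = 0.323; P(Status=down | Plant=P4) = 0.142/0.323 = 0.43963.
P(Plant=P3) = 0.048 + 0.116 + 0.121 = 0.285; P(Status=down | Plant=P3) = 0.121/0.285 = 0.42456.
Difference = 0.0151.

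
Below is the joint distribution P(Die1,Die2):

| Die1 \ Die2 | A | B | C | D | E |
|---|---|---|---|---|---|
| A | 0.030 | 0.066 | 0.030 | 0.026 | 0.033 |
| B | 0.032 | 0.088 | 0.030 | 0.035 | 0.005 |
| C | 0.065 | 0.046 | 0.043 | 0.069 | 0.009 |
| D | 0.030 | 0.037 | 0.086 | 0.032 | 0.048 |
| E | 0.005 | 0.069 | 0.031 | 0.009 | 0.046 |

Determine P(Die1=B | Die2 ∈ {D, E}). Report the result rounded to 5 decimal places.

0.12821

P(Die2=D) = 0.026 + 0.035 + 0.069 + 0.032 + 0.009 = 0.171.
P(Die2=E) = 0.033 + 0.005 + 0.009 + 0.048 + 0.046 = 0.141.
P(Die2 ∈ {D, E}) = 0.171 + 0.141 = 0.312; P(Die1=B, Die2 ∈ {D, E}) = 0.035 + 0.005 = 0.040.
P(Die1=B | Die2 ∈ {D, E}) = 0.040/0.312 = 0.12821.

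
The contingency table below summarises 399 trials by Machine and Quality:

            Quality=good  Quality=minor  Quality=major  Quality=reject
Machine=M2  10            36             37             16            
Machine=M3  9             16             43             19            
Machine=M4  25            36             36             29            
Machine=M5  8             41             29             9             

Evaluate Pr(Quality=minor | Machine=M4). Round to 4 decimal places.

0.2857

Total with Machine=M4: 25 + 36 + 36 + 29 = 126.
P(Quality=minor | Machine=M4) = 36/126 = 0.2857.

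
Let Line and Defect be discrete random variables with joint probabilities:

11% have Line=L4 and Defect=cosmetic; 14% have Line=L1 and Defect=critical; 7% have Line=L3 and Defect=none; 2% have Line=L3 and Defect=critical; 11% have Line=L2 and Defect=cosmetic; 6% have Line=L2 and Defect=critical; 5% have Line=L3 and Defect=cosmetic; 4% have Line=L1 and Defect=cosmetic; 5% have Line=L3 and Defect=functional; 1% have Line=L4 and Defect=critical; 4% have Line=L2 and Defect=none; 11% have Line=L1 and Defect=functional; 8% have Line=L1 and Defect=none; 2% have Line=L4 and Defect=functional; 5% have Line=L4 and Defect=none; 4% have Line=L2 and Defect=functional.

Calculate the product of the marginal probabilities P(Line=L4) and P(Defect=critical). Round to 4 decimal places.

P(Line=L4) = 0.05 + 0.11 + 0.02 + 0.01 = 0.19.
P(Defect=critical) = 0.14 + 0.06 + 0.02 + 0.01 = 0.23.
Product: 0.19 × 0.23 = 0.0437.

0.0437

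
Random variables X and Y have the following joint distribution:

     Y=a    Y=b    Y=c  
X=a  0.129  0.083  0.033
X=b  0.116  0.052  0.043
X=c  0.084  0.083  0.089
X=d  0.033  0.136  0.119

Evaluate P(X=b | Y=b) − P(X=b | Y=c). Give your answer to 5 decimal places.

P(Y=b) = 0.083 + 0.052 + 0.083 + 0.136 = 0.354; P(X=b | Y=b) = 0.052/0.354 = 0.146893.
P(Y=c) = 0.033 + 0.043 + 0.089 + 0.119 = 0.284; P(X=b | Y=c) = 0.043/0.284 = 0.151408.
Difference = -0.00452.

-0.00452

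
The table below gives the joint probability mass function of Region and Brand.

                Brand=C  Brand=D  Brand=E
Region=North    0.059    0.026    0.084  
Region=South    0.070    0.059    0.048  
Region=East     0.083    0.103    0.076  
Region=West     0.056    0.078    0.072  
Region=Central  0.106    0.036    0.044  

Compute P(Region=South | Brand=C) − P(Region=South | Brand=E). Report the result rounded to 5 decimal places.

P(Brand=C) = 0.059 + 0.070 + 0.083 + 0.056 + 0.106 = 0.374; P(Region=South | Brand=C) = 0.070/0.374 = 0.187166.
P(Brand=E) = 0.084 + 0.048 + 0.076 + 0.072 + 0.044 = 0.324; P(Region=South | Brand=E) = 0.048/0.324 = 0.148148.
Difference = 0.03902.

0.03902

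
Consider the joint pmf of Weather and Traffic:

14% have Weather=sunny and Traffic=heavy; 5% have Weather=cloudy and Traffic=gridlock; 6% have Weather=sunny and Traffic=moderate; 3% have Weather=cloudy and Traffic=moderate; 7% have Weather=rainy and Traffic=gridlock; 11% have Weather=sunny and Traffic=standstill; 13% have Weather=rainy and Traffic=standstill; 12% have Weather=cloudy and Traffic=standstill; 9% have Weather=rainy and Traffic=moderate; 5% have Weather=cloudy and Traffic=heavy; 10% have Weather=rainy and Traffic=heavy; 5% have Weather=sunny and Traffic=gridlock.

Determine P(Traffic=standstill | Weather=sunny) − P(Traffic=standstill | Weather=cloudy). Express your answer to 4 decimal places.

-0.1744

P(Weather=sunny) = 0.06 + 0.14 + 0.05 + 0.11 = 0.36; P(Traffic=standstill | Weather=sunny) = 0.11/0.36 = 0.30556.
P(Weather=cloudy) = 0.03 + 0.05 + 0.05 + 0.12 = 0.25; P(Traffic=standstill | Weather=cloudy) = 0.12/0.25 = 0.48000.
Difference = -0.1744.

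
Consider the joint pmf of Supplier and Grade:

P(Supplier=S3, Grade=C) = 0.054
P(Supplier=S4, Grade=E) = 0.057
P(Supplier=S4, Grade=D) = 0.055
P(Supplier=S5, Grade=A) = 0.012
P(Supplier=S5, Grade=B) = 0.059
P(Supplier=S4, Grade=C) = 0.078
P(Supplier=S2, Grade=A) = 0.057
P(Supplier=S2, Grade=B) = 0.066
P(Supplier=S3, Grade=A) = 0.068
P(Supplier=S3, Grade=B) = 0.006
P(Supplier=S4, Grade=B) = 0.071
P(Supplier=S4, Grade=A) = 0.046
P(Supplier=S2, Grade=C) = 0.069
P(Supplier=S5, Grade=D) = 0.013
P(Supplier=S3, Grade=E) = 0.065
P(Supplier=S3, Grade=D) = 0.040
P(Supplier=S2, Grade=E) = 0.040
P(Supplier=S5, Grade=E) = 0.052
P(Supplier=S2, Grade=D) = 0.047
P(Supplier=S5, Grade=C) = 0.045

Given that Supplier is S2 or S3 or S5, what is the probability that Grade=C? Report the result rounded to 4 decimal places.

0.2424

P(Supplier=S2) = 0.057 + 0.066 + 0.069 + 0.047 + 0.040 = 0.279.
P(Supplier=S3) = 0.068 + 0.006 + 0.054 + 0.040 + 0.065 = 0.233.
P(Supplier=S5) = 0.012 + 0.059 + 0.045 + 0.013 + 0.052 = 0.181.
P(Supplier ∈ {S2, S3, S5}) = 0.279 + 0.233 + 0.181 = 0.693; P(Grade=C, Supplier ∈ {S2, S3, S5}) = 0.069 + 0.054 + 0.045 = 0.168.
P(Grade=C | Supplier ∈ {S2, S3, S5}) = 0.168/0.693 = 0.2424.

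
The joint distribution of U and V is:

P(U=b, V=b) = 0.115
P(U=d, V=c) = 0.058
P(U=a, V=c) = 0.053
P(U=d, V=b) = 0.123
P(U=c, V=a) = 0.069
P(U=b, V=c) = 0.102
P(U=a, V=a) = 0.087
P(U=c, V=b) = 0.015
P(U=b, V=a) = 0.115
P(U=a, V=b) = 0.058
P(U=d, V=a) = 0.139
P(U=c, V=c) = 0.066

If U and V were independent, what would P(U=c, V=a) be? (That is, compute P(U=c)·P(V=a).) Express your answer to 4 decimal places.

P(U=c) = 0.069 + 0.015 + 0.066 = 0.150.
P(V=a) = 0.087 + 0.115 + 0.069 + 0.139 = 0.410.
Product: 0.150 × 0.410 = 0.0615.

0.0615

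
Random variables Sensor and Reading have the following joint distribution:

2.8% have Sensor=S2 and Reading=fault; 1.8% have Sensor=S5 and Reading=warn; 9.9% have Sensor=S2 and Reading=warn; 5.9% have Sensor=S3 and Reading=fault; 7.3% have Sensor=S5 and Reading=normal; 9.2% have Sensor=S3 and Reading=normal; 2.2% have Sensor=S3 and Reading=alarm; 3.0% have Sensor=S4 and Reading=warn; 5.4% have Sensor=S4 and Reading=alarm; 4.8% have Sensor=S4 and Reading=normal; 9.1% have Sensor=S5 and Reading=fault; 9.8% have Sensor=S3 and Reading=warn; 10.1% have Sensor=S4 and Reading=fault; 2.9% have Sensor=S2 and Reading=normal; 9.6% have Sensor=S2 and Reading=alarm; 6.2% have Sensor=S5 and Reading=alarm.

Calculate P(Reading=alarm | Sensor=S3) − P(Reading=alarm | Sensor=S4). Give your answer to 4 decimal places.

-0.1506

P(Sensor=S3) = 0.092 + 0.098 + 0.022 + 0.059 = 0.271; P(Reading=alarm | Sensor=S3) = 0.022/0.271 = 0.08118.
P(Sensor=S4) = 0.048 + 0.030 + 0.054 + 0.101 = 0.233; P(Reading=alarm | Sensor=S4) = 0.054/0.233 = 0.23176.
Difference = -0.1506.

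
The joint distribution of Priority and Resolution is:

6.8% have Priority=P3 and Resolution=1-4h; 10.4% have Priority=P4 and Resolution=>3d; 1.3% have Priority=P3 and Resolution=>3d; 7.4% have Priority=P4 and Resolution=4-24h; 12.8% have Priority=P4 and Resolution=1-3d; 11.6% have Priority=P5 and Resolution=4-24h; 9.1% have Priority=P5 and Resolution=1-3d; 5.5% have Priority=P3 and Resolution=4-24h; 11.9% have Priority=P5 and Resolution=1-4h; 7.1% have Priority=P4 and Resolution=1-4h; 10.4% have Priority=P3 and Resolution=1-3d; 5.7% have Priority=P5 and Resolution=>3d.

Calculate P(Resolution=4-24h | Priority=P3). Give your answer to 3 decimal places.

P(Priority=P3) = 0.068 + 0.055 + 0.104 + 0.013 = 0.240.
P(Resolution=4-24h | Priority=P3) = 0.055/0.240 = 0.229.

0.229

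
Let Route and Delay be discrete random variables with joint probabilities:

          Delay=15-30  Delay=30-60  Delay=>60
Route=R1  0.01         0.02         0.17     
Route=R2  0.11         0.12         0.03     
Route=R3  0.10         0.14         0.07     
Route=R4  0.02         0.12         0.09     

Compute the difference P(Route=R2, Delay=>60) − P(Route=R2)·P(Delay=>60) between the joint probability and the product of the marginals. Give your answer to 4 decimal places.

-0.0636

P(Route=R2) = 0.11 + 0.12 + 0.03 = 0.26.
P(Delay=>60) = 0.17 + 0.03 + 0.07 + 0.09 = 0.36.
P(Route=R2, Delay=>60) − P(Route=R2)P(Delay=>60) = 0.03 − 0.26×0.36 = -0.0636.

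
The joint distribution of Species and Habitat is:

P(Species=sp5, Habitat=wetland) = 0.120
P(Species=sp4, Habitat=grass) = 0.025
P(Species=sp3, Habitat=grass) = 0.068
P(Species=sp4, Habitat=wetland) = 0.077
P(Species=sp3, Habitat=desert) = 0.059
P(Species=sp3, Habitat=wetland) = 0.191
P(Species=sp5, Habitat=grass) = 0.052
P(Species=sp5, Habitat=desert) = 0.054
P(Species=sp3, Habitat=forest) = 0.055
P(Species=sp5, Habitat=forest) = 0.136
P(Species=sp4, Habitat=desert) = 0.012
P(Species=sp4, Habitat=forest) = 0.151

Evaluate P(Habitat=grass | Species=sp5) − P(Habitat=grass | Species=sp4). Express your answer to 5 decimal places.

P(Species=sp5) = 0.136 + 0.052 + 0.120 + 0.054 = 0.362; P(Habitat=grass | Species=sp5) = 0.052/0.362 = 0.143646.
P(Species=sp4) = 0.151 + 0.025 + 0.077 + 0.012 = 0.265; P(Habitat=grass | Species=sp4) = 0.025/0.265 = 0.094340.
Difference = 0.04931.

0.04931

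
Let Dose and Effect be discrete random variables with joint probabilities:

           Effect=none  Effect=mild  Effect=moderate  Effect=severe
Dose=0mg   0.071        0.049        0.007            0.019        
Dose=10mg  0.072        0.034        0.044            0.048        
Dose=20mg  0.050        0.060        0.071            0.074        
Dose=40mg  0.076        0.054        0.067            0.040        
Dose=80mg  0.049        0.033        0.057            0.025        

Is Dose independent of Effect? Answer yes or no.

no

P(Dose=20mg) = 0.255 and P(Effect=none) = 0.318, so their product is 0.08109, but P(Dose=20mg, Effect=none) = 0.050. Since these differ, Dose and Effect are not independent.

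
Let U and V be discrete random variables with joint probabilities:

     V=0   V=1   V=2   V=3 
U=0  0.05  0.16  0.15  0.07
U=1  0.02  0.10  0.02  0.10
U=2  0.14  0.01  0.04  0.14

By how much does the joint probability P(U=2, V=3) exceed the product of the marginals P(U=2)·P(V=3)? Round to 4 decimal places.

0.0377

P(U=2) = 0.14 + 0.01 + 0.04 + 0.14 = 0.33.
P(V=3) = 0.07 + 0.10 + 0.14 = 0.31.
P(U=2, V=3) − P(U=2)P(V=3) = 0.14 − 0.33×0.31 = 0.0377.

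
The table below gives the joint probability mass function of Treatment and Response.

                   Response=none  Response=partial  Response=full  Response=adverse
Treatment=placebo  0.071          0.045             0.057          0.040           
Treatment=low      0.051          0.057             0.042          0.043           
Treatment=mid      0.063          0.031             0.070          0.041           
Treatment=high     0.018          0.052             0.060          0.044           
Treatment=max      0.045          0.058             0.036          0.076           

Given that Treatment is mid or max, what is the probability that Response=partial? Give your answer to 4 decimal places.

P(Treatment=mid) = 0.063 + 0.031 + 0.070 + 0.041 = 0.205.
P(Treatment=max) = 0.045 + 0.058 + 0.036 + 0.076 = 0.215.
P(Treatment ∈ {mid, max}) = 0.205 + 0.215 = 0.420; P(Response=partial, Treatment ∈ {mid, max}) = 0.031 + 0.058 = 0.089.
P(Response=partial | Treatment ∈ {mid, max}) = 0.089/0.420 = 0.2119.

0.2119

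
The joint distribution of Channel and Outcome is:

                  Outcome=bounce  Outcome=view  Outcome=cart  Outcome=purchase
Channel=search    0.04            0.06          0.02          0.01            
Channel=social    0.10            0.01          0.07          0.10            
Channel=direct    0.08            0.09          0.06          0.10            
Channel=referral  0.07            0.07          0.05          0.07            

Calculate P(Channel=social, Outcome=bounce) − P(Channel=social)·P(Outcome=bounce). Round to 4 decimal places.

0.0188

P(Channel=social) = 0.10 + 0.01 + 0.07 + 0.10 = 0.28.
P(Outcome=bounce) = 0.04 + 0.10 + 0.08 + 0.07 = 0.29.
P(Channel=social, Outcome=bounce) − P(Channel=social)P(Outcome=bounce) = 0.10 − 0.28×0.29 = 0.0188.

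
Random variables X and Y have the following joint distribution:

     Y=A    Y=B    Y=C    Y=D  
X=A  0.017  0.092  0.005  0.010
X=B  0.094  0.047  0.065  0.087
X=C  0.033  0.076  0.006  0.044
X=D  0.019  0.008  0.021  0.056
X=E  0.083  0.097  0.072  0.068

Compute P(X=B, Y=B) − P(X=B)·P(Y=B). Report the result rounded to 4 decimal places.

-0.0468

P(X=B) = 0.094 + 0.047 + 0.065 + 0.087 = 0.293.
P(Y=B) = 0.092 + 0.047 + 0.076 + 0.008 + 0.097 = 0.320.
P(X=B, Y=B) − P(X=B)P(Y=B) = 0.047 − 0.293×0.320 = -0.0468.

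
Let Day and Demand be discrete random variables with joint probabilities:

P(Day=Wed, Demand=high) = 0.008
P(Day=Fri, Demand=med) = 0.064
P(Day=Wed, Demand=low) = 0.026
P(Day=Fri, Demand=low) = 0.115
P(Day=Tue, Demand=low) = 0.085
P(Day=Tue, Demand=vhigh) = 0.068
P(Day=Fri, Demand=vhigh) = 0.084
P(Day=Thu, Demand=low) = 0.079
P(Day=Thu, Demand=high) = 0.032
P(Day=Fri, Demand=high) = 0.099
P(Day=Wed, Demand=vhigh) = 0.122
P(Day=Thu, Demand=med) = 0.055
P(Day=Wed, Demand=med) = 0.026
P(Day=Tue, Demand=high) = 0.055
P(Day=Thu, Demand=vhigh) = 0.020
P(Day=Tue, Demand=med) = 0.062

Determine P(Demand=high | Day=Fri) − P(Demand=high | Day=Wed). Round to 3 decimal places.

P(Day=Fri) = 0.115 + 0.064 + 0.099 + 0.084 = 0.362; P(Demand=high | Day=Fri) = 0.099/0.362 = 0.2735.
P(Day=Wed) = 0.026 + 0.026 + 0.008 + 0.122 = 0.182; P(Demand=high | Day=Wed) = 0.008/0.182 = 0.0440.
Difference = 0.230.

0.230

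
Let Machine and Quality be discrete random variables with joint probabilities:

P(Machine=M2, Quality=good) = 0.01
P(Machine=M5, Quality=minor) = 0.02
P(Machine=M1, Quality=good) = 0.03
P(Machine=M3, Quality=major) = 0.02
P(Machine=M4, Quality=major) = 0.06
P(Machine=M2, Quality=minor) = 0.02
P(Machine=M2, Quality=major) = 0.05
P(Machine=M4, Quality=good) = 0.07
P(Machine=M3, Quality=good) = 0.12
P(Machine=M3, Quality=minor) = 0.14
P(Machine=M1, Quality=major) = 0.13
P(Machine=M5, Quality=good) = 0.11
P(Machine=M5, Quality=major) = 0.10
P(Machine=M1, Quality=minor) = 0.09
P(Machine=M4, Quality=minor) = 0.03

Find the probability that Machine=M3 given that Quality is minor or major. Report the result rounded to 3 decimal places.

P(Quality=minor) = 0.09 + 0.02 + 0.14 + 0.03 + 0.02 = 0.30.
P(Quality=major) = 0.13 + 0.05 + 0.02 + 0.06 + 0.10 = 0.36.
P(Quality ∈ {minor, major}) = 0.30 + 0.36 = 0.66; P(Machine=M3, Quality ∈ {minor, major}) = 0.14 + 0.02 = 0.16.
P(Machine=M3 | Quality ∈ {minor, major}) = 0.16/0.66 = 0.242.

0.242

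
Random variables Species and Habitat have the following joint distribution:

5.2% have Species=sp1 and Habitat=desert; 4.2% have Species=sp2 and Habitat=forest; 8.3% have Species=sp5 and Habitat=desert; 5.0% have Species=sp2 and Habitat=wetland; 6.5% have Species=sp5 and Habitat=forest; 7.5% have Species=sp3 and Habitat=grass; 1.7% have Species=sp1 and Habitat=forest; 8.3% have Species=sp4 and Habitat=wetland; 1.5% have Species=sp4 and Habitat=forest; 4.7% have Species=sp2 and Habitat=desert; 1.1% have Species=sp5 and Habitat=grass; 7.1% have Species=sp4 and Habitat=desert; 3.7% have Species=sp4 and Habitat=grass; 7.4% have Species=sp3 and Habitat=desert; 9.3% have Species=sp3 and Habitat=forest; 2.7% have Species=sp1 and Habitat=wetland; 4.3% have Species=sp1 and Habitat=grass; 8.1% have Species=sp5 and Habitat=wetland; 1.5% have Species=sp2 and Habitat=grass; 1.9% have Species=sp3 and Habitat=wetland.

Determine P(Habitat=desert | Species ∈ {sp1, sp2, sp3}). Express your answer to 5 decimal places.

0.31227

P(Species=sp1) = 0.017 + 0.043 + 0.027 + 0.052 = 0.139.
P(Species=sp2) = 0.042 + 0.015 + 0.050 + 0.047 = 0.154.
P(Species=sp3) = 0.093 + 0.075 + 0.019 + 0.074 = 0.261.
P(Species ∈ {sp1, sp2, sp3}) = 0.139 + 0.154 + 0.261 = 0.554; P(Habitat=desert, Species ∈ {sp1, sp2, sp3}) = 0.052 + 0.047 + 0.074 = 0.173.
P(Habitat=desert | Species ∈ {sp1, sp2, sp3}) = 0.173/0.554 = 0.31227.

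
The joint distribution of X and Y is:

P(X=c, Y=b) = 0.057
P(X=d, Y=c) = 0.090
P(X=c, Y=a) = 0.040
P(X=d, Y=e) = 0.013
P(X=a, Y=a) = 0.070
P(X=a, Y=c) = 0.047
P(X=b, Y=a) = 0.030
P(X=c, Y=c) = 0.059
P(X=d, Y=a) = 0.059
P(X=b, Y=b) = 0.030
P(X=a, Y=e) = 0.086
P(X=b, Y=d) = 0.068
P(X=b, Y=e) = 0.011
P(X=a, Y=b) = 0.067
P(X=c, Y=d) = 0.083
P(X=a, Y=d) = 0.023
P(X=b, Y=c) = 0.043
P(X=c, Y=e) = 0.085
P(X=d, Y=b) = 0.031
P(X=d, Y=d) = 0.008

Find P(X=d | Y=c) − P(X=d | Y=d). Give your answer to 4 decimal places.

P(Y=c) = 0.047 + 0.043 + 0.059 + 0.090 = 0.239; P(X=d | Y=c) = 0.090/0.239 = 0.37657.
P(Y=d) = 0.023 + 0.068 + 0.083 + 0.008 = 0.182; P(X=d | Y=d) = 0.008/0.182 = 0.04396.
Difference = 0.3326.

0.3326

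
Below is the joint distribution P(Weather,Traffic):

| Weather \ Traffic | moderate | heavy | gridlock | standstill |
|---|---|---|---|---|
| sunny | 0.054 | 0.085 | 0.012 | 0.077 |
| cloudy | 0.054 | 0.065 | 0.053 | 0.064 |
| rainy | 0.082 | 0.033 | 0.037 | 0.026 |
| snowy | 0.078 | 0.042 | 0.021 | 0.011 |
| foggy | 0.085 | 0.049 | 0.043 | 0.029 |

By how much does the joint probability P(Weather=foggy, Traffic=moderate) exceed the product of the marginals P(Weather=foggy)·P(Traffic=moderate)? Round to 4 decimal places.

P(Weather=foggy) = 0.085 + 0.049 + 0.043 + 0.029 = 0.206.
P(Traffic=moderate) = 0.054 + 0.054 + 0.082 + 0.078 + 0.085 = 0.353.
P(Weather=foggy, Traffic=moderate) − P(Weather=foggy)P(Traffic=moderate) = 0.085 − 0.206×0.353 = 0.0123.

0.0123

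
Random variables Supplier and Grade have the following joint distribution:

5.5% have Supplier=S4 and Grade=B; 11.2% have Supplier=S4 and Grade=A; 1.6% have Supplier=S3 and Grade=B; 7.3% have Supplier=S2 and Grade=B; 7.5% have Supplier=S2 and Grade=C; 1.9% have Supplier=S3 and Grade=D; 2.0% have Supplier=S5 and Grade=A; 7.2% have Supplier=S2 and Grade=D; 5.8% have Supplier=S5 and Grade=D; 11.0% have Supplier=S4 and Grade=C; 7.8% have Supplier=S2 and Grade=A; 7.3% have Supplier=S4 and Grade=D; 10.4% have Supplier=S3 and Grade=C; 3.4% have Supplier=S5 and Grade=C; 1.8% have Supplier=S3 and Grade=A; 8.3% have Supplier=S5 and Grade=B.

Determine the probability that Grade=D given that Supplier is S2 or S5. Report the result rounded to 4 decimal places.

0.2637

P(Supplier=S2) = 0.078 + 0.073 + 0.075 + 0.072 = 0.298.
P(Supplier=S5) = 0.020 + 0.083 + 0.034 + 0.058 = 0.195.
P(Supplier ∈ {S2, S5}) = 0.298 + 0.195 = 0.493; P(Grade=D, Supplier ∈ {S2, S5}) = 0.072 + 0.058 = 0.130.
P(Grade=D | Supplier ∈ {S2, S5}) = 0.130/0.493 = 0.2637.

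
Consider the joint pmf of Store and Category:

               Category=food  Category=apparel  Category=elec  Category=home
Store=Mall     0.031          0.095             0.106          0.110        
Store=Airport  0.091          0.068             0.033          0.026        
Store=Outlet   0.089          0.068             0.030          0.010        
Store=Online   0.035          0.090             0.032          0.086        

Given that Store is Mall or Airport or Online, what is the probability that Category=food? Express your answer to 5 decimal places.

0.19552

P(Store=Mall) = 0.031 + 0.095 + 0.106 + 0.110 = 0.342.
P(Store=Airport) = 0.091 + 0.068 + 0.033 + 0.026 = 0.218.
P(Store=Online) = 0.035 + 0.090 + 0.032 + 0.086 = 0.243.
P(Store ∈ {Mall, Airport, Online}) = 0.342 + 0.218 + 0.243 = 0.803; P(Category=food, Store ∈ {Mall, Airport, Online}) = 0.031 + 0.091 + 0.035 = 0.157.
P(Category=food | Store ∈ {Mall, Airport, Online}) = 0.157/0.803 = 0.19552.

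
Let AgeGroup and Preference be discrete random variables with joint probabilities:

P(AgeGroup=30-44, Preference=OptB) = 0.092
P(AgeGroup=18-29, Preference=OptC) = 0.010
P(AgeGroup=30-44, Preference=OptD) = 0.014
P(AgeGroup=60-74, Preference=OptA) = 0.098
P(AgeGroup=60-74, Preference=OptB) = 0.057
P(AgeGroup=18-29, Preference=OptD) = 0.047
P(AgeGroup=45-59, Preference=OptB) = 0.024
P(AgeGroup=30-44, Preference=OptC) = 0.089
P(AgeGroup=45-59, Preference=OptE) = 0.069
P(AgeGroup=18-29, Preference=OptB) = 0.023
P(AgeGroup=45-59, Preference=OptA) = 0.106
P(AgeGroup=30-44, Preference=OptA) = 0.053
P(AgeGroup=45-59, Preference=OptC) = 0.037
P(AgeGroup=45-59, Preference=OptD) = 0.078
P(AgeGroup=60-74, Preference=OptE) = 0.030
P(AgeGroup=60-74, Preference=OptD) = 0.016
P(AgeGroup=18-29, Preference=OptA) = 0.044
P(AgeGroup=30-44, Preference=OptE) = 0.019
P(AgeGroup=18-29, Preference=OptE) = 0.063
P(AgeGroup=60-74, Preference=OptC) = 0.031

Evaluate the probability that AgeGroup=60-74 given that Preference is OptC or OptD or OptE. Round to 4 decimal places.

0.1531

P(Preference=OptC) = 0.010 + 0.089 + 0.037 + 0.031 = 0.167.
P(Preference=OptD) = 0.047 + 0.014 + 0.078 + 0.016 = 0.155.
P(Preference=OptE) = 0.063 + 0.019 + 0.069 + 0.030 = 0.181.
P(Preference ∈ {OptC, OptD, OptE}) = 0.167 + 0.155 + 0.181 = 0.503; P(AgeGroup=60-74, Preference ∈ {OptC, OptD, OptE}) = 0.031 + 0.016 + 0.030 = 0.077.
P(AgeGroup=60-74 | Preference ∈ {OptC, OptD, OptE}) = 0.077/0.503 = 0.1531.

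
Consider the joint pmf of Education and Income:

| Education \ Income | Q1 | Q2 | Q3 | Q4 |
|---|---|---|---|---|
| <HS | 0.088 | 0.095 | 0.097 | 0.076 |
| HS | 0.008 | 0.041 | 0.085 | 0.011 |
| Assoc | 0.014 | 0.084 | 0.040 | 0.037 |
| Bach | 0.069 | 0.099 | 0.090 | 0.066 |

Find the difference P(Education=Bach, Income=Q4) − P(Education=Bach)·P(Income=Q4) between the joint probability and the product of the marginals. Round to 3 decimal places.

0.004

P(Education=Bach) = 0.069 + 0.099 + 0.090 + 0.066 = 0.324.
P(Income=Q4) = 0.076 + 0.011 + 0.037 + 0.066 = 0.190.
P(Education=Bach, Income=Q4) − P(Education=Bach)P(Income=Q4) = 0.066 − 0.324×0.190 = 0.004.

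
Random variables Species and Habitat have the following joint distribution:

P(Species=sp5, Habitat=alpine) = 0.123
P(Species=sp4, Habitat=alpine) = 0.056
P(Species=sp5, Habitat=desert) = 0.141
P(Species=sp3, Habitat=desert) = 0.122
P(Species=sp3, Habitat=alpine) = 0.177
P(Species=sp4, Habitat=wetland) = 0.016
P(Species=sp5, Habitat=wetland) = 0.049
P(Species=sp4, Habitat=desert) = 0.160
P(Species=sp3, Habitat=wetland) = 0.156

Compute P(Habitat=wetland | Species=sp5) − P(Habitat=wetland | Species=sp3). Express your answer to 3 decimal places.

P(Species=sp5) = 0.049 + 0.141 + 0.123 = 0.313; P(Habitat=wetland | Species=sp5) = 0.049/0.313 = 0.1565.
P(Species=sp3) = 0.156 + 0.122 + 0.177 = 0.455; P(Habitat=wetland | Species=sp3) = 0.156/0.455 = 0.3429.
Difference = -0.186.

-0.186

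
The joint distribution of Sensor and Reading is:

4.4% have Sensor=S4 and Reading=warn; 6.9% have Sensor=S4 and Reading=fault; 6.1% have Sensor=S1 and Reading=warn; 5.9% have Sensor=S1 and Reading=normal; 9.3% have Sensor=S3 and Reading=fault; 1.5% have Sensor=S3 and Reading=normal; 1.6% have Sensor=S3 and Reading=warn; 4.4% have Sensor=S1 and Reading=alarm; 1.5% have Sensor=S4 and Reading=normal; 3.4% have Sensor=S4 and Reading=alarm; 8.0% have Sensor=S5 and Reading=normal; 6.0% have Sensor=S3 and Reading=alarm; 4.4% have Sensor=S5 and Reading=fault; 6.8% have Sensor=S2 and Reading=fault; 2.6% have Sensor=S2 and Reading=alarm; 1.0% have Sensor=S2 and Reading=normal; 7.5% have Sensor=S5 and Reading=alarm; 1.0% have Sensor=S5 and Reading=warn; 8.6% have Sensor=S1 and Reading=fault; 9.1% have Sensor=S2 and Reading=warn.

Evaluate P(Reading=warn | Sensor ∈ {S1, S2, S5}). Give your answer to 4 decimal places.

P(Sensor=S1) = 0.059 + 0.061 + 0.044 + 0.086 = 0.250.
P(Sensor=S2) = 0.010 + 0.091 + 0.026 + 0.068 = 0.195.
P(Sensor=S5) = 0.080 + 0.010 + 0.075 + 0.044 = 0.209.
P(Sensor ∈ {S1, S2, S5}) = 0.250 + 0.195 + 0.209 = 0.654; P(Reading=warn, Sensor ∈ {S1, S2, S5}) = 0.061 + 0.091 + 0.010 = 0.162.
P(Reading=warn | Sensor ∈ {S1, S2, S5}) = 0.162/0.654 = 0.2477.

0.2477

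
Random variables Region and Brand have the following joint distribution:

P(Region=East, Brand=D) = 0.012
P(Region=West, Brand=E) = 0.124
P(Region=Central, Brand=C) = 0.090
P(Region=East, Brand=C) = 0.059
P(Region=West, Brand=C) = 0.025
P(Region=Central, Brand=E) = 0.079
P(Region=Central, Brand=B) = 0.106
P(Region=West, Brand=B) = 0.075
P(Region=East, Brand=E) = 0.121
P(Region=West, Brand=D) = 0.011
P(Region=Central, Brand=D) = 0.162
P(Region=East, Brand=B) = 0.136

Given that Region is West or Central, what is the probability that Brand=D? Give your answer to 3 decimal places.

0.257

P(Region=West) = 0.075 + 0.025 + 0.011 + 0.124 = 0.235.
P(Region=Central) = 0.106 + 0.090 + 0.162 + 0.079 = 0.437.
P(Region ∈ {West, Central}) = 0.235 + 0.437 = 0.672; P(Brand=D, Region ∈ {West, Central}) = 0.011 + 0.162 = 0.173.
P(Brand=D | Region ∈ {West, Central}) = 0.173/0.672 = 0.257.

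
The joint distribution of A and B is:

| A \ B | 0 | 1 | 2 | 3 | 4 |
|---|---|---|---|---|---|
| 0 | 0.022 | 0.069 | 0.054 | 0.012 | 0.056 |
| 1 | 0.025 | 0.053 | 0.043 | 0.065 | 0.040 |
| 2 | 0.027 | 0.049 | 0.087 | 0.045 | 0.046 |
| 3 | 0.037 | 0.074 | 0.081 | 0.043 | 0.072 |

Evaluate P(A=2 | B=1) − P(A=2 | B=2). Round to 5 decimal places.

-0.12830

P(B=1) = 0.069 + 0.053 + 0.049 + 0.074 = 0.245; P(A=2 | B=1) = 0.049/0.245 = 0.200000.
P(B=2) = 0.054 + 0.043 + 0.087 + 0.081 = 0.265; P(A=2 | B=2) = 0.087/0.265 = 0.328302.
Difference = -0.12830.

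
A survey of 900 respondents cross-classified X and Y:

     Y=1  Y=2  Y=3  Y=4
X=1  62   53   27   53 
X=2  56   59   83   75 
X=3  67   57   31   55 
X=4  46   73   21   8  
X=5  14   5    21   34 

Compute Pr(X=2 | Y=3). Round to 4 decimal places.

Total with Y=3: 27 + 83 + 31 + 21 + 21 = 183.
P(X=2 | Y=3) = 83/183 = 0.4536.

0.4536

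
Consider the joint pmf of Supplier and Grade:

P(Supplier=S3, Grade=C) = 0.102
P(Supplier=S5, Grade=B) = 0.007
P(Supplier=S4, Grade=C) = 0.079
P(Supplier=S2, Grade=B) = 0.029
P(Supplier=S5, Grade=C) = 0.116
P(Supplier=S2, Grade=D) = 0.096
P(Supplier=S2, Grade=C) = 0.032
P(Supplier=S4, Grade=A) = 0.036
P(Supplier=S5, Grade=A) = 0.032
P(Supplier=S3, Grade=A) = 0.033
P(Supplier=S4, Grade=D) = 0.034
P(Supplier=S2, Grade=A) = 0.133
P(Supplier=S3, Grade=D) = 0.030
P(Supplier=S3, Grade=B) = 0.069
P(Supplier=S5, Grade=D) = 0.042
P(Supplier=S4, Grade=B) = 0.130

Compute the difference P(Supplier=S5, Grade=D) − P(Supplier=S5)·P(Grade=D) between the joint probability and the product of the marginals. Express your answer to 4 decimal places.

0.0022

P(Supplier=S5) = 0.032 + 0.007 + 0.116 + 0.042 = 0.197.
P(Grade=D) = 0.096 + 0.030 + 0.034 + 0.042 = 0.202.
P(Supplier=S5, Grade=D) − P(Supplier=S5)P(Grade=D) = 0.042 − 0.197×0.202 = 0.0022.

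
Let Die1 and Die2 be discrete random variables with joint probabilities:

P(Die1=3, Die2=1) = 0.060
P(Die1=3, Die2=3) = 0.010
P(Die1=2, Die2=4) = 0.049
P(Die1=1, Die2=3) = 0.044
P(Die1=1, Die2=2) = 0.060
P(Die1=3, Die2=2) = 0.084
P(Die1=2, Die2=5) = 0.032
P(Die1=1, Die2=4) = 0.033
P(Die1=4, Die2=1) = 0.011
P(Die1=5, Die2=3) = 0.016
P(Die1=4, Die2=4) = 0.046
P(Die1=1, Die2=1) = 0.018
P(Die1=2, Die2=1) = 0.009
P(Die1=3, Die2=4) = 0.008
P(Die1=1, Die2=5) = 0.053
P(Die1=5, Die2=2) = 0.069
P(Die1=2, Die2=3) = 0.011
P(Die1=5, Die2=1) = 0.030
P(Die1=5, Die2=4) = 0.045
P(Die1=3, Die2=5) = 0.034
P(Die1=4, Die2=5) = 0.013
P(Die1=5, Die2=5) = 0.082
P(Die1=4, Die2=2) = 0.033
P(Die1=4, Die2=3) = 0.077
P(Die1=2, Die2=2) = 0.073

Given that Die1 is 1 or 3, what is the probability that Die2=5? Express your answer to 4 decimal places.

0.2153

P(Die1=1) = 0.018 + 0.060 + 0.044 + 0.033 + 0.053 = 0.208.
P(Die1=3) = 0.060 + 0.084 + 0.010 + 0.008 + 0.034 = 0.196.
P(Die1 ∈ {1, 3}) = 0.208 + 0.196 = 0.404; P(Die2=5, Die1 ∈ {1, 3}) = 0.053 + 0.034 = 0.087.
P(Die2=5 | Die1 ∈ {1, 3}) = 0.087/0.404 = 0.2153.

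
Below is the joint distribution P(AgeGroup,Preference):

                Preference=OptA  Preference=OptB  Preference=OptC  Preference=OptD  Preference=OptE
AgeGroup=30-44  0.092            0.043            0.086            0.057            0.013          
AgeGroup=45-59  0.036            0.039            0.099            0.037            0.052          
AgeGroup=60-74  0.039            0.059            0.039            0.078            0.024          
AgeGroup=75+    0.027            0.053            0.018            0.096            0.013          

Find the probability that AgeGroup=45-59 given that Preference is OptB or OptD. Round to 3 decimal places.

P(Preference=OptB) = 0.043 + 0.039 + 0.059 + 0.053 = 0.194.
P(Preference=OptD) = 0.057 + 0.037 + 0.078 + 0.096 = 0.268.
P(Preference ∈ {OptB, OptD}) = 0.194 + 0.268 = 0.462; P(AgeGroup=45-59, Preference ∈ {OptB, OptD}) = 0.039 + 0.037 = 0.076.
P(AgeGroup=45-59 | Preference ∈ {OptB, OptD}) = 0.076/0.462 = 0.165.

0.165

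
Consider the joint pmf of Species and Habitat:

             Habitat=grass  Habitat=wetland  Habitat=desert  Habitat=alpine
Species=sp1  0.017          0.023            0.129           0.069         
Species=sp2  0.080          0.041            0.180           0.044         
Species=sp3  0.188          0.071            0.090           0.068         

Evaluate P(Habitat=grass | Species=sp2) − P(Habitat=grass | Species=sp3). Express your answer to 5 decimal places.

-0.21896

P(Species=sp2) = 0.080 + 0.041 + 0.180 + 0.044 = 0.345; P(Habitat=grass | Species=sp2) = 0.080/0.345 = 0.231884.
P(Species=sp3) = 0.188 + 0.071 + 0.090 + 0.068 = 0.417; P(Habitat=grass | Species=sp3) = 0.188/0.417 = 0.450839.
Difference = -0.21896.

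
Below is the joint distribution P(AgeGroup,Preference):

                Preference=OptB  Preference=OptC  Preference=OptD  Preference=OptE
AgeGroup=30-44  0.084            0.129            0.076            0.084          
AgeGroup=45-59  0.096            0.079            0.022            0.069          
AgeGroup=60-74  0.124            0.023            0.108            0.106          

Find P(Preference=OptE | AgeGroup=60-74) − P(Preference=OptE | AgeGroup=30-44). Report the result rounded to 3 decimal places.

0.068

P(AgeGroup=60-74) = 0.124 + 0.023 + 0.108 + 0.106 = 0.361; P(Preference=OptE | AgeGroup=60-74) = 0.106/0.361 = 0.2936.
P(AgeGroup=30-44) = 0.084 + 0.129 + 0.076 + 0.084 = 0.373; P(Preference=OptE | AgeGroup=30-44) = 0.084/0.373 = 0.2252.
Difference = 0.068.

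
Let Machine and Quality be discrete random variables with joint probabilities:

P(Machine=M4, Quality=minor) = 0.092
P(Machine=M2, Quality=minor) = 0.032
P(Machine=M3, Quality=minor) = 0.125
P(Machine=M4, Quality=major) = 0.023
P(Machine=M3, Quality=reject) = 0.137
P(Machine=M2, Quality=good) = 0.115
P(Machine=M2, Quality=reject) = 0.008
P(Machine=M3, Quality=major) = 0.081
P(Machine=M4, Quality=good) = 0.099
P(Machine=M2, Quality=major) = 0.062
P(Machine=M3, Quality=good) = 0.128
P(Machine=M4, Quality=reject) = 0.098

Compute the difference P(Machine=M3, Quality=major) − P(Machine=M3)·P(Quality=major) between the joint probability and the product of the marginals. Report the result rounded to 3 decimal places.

0.003

P(Machine=M3) = 0.128 + 0.125 + 0.081 + 0.137 = 0.471.
P(Quality=major) = 0.062 + 0.081 + 0.023 = 0.166.
P(Machine=M3, Quality=major) − P(Machine=M3)P(Quality=major) = 0.081 − 0.471×0.166 = 0.003.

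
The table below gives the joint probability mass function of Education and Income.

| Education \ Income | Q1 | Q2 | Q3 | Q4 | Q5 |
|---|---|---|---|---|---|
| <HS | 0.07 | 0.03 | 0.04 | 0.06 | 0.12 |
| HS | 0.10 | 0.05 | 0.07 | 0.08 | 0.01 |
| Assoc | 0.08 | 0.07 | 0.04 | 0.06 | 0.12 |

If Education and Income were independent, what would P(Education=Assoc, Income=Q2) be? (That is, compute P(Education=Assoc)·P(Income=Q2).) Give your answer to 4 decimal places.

0.0555

P(Education=Assoc) = 0.08 + 0.07 + 0.04 + 0.06 + 0.12 = 0.37.
P(Income=Q2) = 0.03 + 0.05 + 0.07 = 0.15.
Product: 0.37 × 0.15 = 0.0555.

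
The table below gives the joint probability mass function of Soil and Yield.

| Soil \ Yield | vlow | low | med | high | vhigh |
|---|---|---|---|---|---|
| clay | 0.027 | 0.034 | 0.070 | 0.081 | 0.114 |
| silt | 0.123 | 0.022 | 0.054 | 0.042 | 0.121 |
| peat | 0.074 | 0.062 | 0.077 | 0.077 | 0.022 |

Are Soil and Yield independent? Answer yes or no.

no

P(Soil=peat) = 0.312 and P(Yield=vhigh) = 0.257, so their product is 0.08018, but P(Soil=peat, Yield=vhigh) = 0.022. Since these differ, Soil and Yield are not independent.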